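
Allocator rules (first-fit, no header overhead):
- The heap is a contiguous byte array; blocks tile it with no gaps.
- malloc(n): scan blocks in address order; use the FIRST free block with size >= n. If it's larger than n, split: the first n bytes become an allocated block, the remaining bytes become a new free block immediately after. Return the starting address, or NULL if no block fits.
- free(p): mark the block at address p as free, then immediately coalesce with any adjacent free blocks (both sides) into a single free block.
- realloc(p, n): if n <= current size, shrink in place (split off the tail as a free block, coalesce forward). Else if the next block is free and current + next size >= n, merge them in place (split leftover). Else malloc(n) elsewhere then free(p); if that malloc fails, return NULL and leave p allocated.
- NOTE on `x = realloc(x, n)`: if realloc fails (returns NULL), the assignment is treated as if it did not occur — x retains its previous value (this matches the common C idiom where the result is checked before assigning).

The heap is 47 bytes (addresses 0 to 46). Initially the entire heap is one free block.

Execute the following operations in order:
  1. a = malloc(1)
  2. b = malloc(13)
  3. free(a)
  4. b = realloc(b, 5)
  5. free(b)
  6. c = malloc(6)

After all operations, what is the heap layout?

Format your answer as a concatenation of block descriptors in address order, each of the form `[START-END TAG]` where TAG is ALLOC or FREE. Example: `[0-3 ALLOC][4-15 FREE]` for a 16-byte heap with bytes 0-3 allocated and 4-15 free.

Op 1: a = malloc(1) -> a = 0; heap: [0-0 ALLOC][1-46 FREE]
Op 2: b = malloc(13) -> b = 1; heap: [0-0 ALLOC][1-13 ALLOC][14-46 FREE]
Op 3: free(a) -> (freed a); heap: [0-0 FREE][1-13 ALLOC][14-46 FREE]
Op 4: b = realloc(b, 5) -> b = 1; heap: [0-0 FREE][1-5 ALLOC][6-46 FREE]
Op 5: free(b) -> (freed b); heap: [0-46 FREE]
Op 6: c = malloc(6) -> c = 0; heap: [0-5 ALLOC][6-46 FREE]

Answer: [0-5 ALLOC][6-46 FREE]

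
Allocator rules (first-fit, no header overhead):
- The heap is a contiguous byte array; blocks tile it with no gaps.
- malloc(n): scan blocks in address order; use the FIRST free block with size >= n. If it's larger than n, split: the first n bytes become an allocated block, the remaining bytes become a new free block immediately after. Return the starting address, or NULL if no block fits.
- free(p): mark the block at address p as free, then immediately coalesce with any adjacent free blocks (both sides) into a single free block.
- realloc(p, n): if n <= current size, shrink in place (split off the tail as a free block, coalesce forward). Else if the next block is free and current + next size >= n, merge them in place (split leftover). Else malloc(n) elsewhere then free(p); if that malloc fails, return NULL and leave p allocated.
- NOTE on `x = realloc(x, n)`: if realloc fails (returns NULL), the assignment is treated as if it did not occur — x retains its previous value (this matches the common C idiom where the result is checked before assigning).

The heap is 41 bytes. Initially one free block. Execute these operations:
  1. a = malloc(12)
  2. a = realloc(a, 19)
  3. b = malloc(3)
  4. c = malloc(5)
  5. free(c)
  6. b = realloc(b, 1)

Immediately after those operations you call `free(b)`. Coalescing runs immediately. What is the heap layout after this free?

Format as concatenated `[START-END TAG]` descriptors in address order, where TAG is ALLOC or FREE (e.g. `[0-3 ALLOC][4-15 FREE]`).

Op 1: a = malloc(12) -> a = 0; heap: [0-11 ALLOC][12-40 FREE]
Op 2: a = realloc(a, 19) -> a = 0; heap: [0-18 ALLOC][19-40 FREE]
Op 3: b = malloc(3) -> b = 19; heap: [0-18 ALLOC][19-21 ALLOC][22-40 FREE]
Op 4: c = malloc(5) -> c = 22; heap: [0-18 ALLOC][19-21 ALLOC][22-26 ALLOC][27-40 FREE]
Op 5: free(c) -> (freed c); heap: [0-18 ALLOC][19-21 ALLOC][22-40 FREE]
Op 6: b = realloc(b, 1) -> b = 19; heap: [0-18 ALLOC][19-19 ALLOC][20-40 FREE]
free(b): b = 19 -> block [19-19 ALLOC]; mark free, coalesce with adjacent free neighbors -> [0-18 ALLOC][19-40 FREE]

Answer: [0-18 ALLOC][19-40 FREE]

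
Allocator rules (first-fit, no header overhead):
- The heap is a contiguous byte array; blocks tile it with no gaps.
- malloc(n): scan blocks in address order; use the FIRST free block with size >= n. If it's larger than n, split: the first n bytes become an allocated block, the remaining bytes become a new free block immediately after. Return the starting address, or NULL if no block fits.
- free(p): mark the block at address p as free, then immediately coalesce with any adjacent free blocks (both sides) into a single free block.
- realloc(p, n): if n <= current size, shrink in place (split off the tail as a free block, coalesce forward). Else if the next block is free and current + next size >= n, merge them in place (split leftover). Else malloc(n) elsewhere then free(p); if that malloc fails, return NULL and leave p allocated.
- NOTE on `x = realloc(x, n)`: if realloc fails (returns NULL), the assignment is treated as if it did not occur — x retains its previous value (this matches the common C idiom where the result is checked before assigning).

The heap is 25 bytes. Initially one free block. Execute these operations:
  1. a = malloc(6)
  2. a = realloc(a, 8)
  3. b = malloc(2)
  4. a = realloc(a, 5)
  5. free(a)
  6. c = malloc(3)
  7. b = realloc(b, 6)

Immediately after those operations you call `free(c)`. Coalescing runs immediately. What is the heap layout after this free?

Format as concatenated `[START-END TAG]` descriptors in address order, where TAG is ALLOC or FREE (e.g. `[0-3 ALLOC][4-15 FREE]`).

Op 1: a = malloc(6) -> a = 0; heap: [0-5 ALLOC][6-24 FREE]
Op 2: a = realloc(a, 8) -> a = 0; heap: [0-7 ALLOC][8-24 FREE]
Op 3: b = malloc(2) -> b = 8; heap: [0-7 ALLOC][8-9 ALLOC][10-24 FREE]
Op 4: a = realloc(a, 5) -> a = 0; heap: [0-4 ALLOC][5-7 FREE][8-9 ALLOC][10-24 FREE]
Op 5: free(a) -> (freed a); heap: [0-7 FREE][8-9 ALLOC][10-24 FREE]
Op 6: c = malloc(3) -> c = 0; heap: [0-2 ALLOC][3-7 FREE][8-9 ALLOC][10-24 FREE]
Op 7: b = realloc(b, 6) -> b = 8; heap: [0-2 ALLOC][3-7 FREE][8-13 ALLOC][14-24 FREE]
free(c): c = 0 -> block [0-2 ALLOC]; mark free, coalesce with adjacent free neighbors -> [0-7 FREE][8-13 ALLOC][14-24 FREE]

Answer: [0-7 FREE][8-13 ALLOC][14-24 FREE]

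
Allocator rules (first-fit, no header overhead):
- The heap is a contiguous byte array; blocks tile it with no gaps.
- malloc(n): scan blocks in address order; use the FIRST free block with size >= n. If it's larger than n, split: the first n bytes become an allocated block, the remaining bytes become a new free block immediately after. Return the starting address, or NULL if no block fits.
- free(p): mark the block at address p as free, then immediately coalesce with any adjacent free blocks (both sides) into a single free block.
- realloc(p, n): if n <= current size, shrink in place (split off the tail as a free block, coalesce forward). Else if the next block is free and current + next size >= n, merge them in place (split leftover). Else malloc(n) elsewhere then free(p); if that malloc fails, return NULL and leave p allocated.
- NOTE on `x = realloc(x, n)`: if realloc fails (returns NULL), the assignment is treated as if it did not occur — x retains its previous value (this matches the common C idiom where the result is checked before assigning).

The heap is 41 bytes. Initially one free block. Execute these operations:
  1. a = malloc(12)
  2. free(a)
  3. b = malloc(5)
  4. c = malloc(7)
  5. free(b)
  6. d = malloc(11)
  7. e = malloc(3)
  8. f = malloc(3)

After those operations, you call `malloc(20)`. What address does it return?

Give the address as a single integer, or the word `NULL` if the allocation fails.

Answer: NULL

Derivation:
Op 1: a = malloc(12) -> a = 0; heap: [0-11 ALLOC][12-40 FREE]
Op 2: free(a) -> (freed a); heap: [0-40 FREE]
Op 3: b = malloc(5) -> b = 0; heap: [0-4 ALLOC][5-40 FREE]
Op 4: c = malloc(7) -> c = 5; heap: [0-4 ALLOC][5-11 ALLOC][12-40 FREE]
Op 5: free(b) -> (freed b); heap: [0-4 FREE][5-11 ALLOC][12-40 FREE]
Op 6: d = malloc(11) -> d = 12; heap: [0-4 FREE][5-11 ALLOC][12-22 ALLOC][23-40 FREE]
Op 7: e = malloc(3) -> e = 0; heap: [0-2 ALLOC][3-4 FREE][5-11 ALLOC][12-22 ALLOC][23-40 FREE]
Op 8: f = malloc(3) -> f = 23; heap: [0-2 ALLOC][3-4 FREE][5-11 ALLOC][12-22 ALLOC][23-25 ALLOC][26-40 FREE]
malloc(20): first-fit scan over [0-2 ALLOC][3-4 FREE][5-11 ALLOC][12-22 ALLOC][23-25 ALLOC][26-40 FREE] -> NULL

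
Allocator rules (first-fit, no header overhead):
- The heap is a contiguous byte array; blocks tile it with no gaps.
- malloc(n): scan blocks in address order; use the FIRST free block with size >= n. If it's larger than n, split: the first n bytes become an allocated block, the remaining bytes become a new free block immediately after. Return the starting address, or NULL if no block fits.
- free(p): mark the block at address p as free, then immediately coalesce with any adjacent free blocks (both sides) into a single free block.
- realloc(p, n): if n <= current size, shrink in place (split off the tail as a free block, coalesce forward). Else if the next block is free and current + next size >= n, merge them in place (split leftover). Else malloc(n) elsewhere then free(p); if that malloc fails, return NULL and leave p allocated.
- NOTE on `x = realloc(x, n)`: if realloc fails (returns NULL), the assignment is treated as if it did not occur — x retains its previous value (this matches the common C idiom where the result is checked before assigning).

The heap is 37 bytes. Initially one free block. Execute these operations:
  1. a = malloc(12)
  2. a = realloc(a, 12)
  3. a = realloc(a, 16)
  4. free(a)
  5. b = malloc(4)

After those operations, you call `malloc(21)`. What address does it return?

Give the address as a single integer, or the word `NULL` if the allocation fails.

Op 1: a = malloc(12) -> a = 0; heap: [0-11 ALLOC][12-36 FREE]
Op 2: a = realloc(a, 12) -> a = 0; heap: [0-11 ALLOC][12-36 FREE]
Op 3: a = realloc(a, 16) -> a = 0; heap: [0-15 ALLOC][16-36 FREE]
Op 4: free(a) -> (freed a); heap: [0-36 FREE]
Op 5: b = malloc(4) -> b = 0; heap: [0-3 ALLOC][4-36 FREE]
malloc(21): first-fit scan over [0-3 ALLOC][4-36 FREE] -> 4

Answer: 4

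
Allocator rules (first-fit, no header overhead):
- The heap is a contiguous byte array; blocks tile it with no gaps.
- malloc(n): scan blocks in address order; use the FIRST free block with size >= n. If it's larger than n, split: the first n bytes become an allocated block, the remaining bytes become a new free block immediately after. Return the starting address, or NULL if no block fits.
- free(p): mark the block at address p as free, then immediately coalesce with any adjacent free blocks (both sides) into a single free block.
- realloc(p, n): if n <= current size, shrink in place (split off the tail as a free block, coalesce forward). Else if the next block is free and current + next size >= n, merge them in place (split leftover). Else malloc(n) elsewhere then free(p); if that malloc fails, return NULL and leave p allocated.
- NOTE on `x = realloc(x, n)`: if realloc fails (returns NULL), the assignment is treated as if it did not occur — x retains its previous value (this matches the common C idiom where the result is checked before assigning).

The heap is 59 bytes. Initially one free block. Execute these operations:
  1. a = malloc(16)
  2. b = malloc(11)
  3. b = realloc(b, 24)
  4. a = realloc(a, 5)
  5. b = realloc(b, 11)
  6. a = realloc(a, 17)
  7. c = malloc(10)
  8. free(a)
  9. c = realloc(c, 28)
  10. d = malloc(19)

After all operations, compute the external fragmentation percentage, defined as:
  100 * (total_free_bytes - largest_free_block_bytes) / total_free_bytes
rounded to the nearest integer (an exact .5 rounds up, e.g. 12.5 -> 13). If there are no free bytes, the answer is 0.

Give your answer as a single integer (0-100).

Answer: 20

Derivation:
Op 1: a = malloc(16) -> a = 0; heap: [0-15 ALLOC][16-58 FREE]
Op 2: b = malloc(11) -> b = 16; heap: [0-15 ALLOC][16-26 ALLOC][27-58 FREE]
Op 3: b = realloc(b, 24) -> b = 16; heap: [0-15 ALLOC][16-39 ALLOC][40-58 FREE]
Op 4: a = realloc(a, 5) -> a = 0; heap: [0-4 ALLOC][5-15 FREE][16-39 ALLOC][40-58 FREE]
Op 5: b = realloc(b, 11) -> b = 16; heap: [0-4 ALLOC][5-15 FREE][16-26 ALLOC][27-58 FREE]
Op 6: a = realloc(a, 17) -> a = 27; heap: [0-15 FREE][16-26 ALLOC][27-43 ALLOC][44-58 FREE]
Op 7: c = malloc(10) -> c = 0; heap: [0-9 ALLOC][10-15 FREE][16-26 ALLOC][27-43 ALLOC][44-58 FREE]
Op 8: free(a) -> (freed a); heap: [0-9 ALLOC][10-15 FREE][16-26 ALLOC][27-58 FREE]
Op 9: c = realloc(c, 28) -> c = 27; heap: [0-15 FREE][16-26 ALLOC][27-54 ALLOC][55-58 FREE]
Op 10: d = malloc(19) -> d = NULL; heap: [0-15 FREE][16-26 ALLOC][27-54 ALLOC][55-58 FREE]
Free blocks: [16 4] total_free=20 largest=16 -> 100*(20-16)/20 = 400/20 = 20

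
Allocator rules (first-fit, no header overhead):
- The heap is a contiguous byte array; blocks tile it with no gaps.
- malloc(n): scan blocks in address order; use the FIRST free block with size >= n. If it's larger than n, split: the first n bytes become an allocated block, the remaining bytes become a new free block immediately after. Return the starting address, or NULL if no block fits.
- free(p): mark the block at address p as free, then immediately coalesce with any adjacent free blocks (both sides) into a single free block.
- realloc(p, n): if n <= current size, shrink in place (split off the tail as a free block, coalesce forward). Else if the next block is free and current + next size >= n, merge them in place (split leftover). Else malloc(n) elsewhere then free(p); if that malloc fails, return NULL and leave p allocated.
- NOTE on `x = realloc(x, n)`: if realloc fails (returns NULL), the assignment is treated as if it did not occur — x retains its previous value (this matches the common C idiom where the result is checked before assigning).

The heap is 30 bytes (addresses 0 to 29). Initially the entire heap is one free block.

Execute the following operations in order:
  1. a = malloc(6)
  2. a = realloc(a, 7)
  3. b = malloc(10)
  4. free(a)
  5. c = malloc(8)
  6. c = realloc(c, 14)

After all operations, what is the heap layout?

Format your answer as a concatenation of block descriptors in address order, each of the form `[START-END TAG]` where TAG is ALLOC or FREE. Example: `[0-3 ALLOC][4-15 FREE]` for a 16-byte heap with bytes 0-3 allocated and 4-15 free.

Op 1: a = malloc(6) -> a = 0; heap: [0-5 ALLOC][6-29 FREE]
Op 2: a = realloc(a, 7) -> a = 0; heap: [0-6 ALLOC][7-29 FREE]
Op 3: b = malloc(10) -> b = 7; heap: [0-6 ALLOC][7-16 ALLOC][17-29 FREE]
Op 4: free(a) -> (freed a); heap: [0-6 FREE][7-16 ALLOC][17-29 FREE]
Op 5: c = malloc(8) -> c = 17; heap: [0-6 FREE][7-16 ALLOC][17-24 ALLOC][25-29 FREE]
Op 6: c = realloc(c, 14) -> NULL (c unchanged); heap: [0-6 FREE][7-16 ALLOC][17-24 ALLOC][25-29 FREE]

Answer: [0-6 FREE][7-16 ALLOC][17-24 ALLOC][25-29 FREE]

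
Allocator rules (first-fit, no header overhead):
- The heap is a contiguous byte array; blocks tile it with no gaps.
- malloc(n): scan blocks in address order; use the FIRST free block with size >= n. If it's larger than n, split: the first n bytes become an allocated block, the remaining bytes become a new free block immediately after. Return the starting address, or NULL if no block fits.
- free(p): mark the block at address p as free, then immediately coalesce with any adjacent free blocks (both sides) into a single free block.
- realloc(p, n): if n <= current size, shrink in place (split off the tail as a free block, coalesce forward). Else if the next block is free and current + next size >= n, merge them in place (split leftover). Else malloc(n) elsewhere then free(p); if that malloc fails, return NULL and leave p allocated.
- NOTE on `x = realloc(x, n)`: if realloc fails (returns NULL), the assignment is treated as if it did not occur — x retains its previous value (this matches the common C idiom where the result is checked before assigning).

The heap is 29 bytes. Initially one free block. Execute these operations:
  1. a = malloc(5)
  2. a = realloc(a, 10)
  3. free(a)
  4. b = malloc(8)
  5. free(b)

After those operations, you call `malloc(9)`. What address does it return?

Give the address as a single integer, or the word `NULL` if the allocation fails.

Answer: 0

Derivation:
Op 1: a = malloc(5) -> a = 0; heap: [0-4 ALLOC][5-28 FREE]
Op 2: a = realloc(a, 10) -> a = 0; heap: [0-9 ALLOC][10-28 FREE]
Op 3: free(a) -> (freed a); heap: [0-28 FREE]
Op 4: b = malloc(8) -> b = 0; heap: [0-7 ALLOC][8-28 FREE]
Op 5: free(b) -> (freed b); heap: [0-28 FREE]
malloc(9): first-fit scan over [0-28 FREE] -> 0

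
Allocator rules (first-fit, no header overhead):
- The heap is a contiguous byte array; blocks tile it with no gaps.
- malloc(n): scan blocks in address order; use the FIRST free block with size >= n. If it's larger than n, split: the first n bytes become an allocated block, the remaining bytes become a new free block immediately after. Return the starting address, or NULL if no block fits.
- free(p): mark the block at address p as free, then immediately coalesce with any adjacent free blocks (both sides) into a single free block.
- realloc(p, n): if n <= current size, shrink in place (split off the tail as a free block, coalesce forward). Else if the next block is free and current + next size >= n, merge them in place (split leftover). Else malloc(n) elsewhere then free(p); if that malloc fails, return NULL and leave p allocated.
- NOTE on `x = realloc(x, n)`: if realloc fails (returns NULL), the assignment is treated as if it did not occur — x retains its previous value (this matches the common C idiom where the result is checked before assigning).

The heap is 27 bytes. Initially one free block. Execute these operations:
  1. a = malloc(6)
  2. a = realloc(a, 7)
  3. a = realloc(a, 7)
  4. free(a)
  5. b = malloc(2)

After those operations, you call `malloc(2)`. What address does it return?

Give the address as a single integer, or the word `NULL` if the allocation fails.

Op 1: a = malloc(6) -> a = 0; heap: [0-5 ALLOC][6-26 FREE]
Op 2: a = realloc(a, 7) -> a = 0; heap: [0-6 ALLOC][7-26 FREE]
Op 3: a = realloc(a, 7) -> a = 0; heap: [0-6 ALLOC][7-26 FREE]
Op 4: free(a) -> (freed a); heap: [0-26 FREE]
Op 5: b = malloc(2) -> b = 0; heap: [0-1 ALLOC][2-26 FREE]
malloc(2): first-fit scan over [0-1 ALLOC][2-26 FREE] -> 2

Answer: 2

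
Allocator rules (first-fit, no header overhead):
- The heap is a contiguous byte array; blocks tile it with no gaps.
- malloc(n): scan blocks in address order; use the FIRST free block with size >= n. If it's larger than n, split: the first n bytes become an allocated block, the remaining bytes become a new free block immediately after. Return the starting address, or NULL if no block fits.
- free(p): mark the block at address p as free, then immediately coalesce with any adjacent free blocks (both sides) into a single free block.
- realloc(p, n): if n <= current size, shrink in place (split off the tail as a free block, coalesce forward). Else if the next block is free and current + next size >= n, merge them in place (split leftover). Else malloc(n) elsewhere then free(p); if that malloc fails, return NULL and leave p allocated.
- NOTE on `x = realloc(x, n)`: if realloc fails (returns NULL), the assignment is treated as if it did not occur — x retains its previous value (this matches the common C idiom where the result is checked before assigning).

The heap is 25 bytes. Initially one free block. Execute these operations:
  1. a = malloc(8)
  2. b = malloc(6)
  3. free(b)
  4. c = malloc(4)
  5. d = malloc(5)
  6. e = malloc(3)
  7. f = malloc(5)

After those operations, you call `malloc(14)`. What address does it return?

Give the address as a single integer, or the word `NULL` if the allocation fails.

Answer: NULL

Derivation:
Op 1: a = malloc(8) -> a = 0; heap: [0-7 ALLOC][8-24 FREE]
Op 2: b = malloc(6) -> b = 8; heap: [0-7 ALLOC][8-13 ALLOC][14-24 FREE]
Op 3: free(b) -> (freed b); heap: [0-7 ALLOC][8-24 FREE]
Op 4: c = malloc(4) -> c = 8; heap: [0-7 ALLOC][8-11 ALLOC][12-24 FREE]
Op 5: d = malloc(5) -> d = 12; heap: [0-7 ALLOC][8-11 ALLOC][12-16 ALLOC][17-24 FREE]
Op 6: e = malloc(3) -> e = 17; heap: [0-7 ALLOC][8-11 ALLOC][12-16 ALLOC][17-19 ALLOC][20-24 FREE]
Op 7: f = malloc(5) -> f = 20; heap: [0-7 ALLOC][8-11 ALLOC][12-16 ALLOC][17-19 ALLOC][20-24 ALLOC]
malloc(14): first-fit scan over [0-7 ALLOC][8-11 ALLOC][12-16 ALLOC][17-19 ALLOC][20-24 ALLOC] -> NULL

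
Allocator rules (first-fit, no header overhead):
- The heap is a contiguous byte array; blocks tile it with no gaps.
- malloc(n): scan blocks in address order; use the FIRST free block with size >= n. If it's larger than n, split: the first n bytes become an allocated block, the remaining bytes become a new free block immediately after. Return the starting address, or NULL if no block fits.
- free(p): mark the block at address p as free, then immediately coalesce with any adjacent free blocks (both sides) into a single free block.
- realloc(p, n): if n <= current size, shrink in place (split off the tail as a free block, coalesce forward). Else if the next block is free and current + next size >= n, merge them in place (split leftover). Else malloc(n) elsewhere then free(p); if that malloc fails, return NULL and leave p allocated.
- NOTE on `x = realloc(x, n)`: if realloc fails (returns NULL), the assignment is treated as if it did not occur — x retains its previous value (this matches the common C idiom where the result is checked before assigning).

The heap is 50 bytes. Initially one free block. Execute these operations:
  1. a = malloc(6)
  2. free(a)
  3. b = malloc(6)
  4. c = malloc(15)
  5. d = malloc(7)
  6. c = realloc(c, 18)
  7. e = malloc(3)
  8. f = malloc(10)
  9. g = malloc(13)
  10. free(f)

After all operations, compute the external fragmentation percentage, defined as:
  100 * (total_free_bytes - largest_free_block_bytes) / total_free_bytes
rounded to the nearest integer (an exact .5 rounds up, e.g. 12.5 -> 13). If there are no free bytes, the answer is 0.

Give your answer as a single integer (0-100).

Op 1: a = malloc(6) -> a = 0; heap: [0-5 ALLOC][6-49 FREE]
Op 2: free(a) -> (freed a); heap: [0-49 FREE]
Op 3: b = malloc(6) -> b = 0; heap: [0-5 ALLOC][6-49 FREE]
Op 4: c = malloc(15) -> c = 6; heap: [0-5 ALLOC][6-20 ALLOC][21-49 FREE]
Op 5: d = malloc(7) -> d = 21; heap: [0-5 ALLOC][6-20 ALLOC][21-27 ALLOC][28-49 FREE]
Op 6: c = realloc(c, 18) -> c = 28; heap: [0-5 ALLOC][6-20 FREE][21-27 ALLOC][28-45 ALLOC][46-49 FREE]
Op 7: e = malloc(3) -> e = 6; heap: [0-5 ALLOC][6-8 ALLOC][9-20 FREE][21-27 ALLOC][28-45 ALLOC][46-49 FREE]
Op 8: f = malloc(10) -> f = 9; heap: [0-5 ALLOC][6-8 ALLOC][9-18 ALLOC][19-20 FREE][21-27 ALLOC][28-45 ALLOC][46-49 FREE]
Op 9: g = malloc(13) -> g = NULL; heap: [0-5 ALLOC][6-8 ALLOC][9-18 ALLOC][19-20 FREE][21-27 ALLOC][28-45 ALLOC][46-49 FREE]
Op 10: free(f) -> (freed f); heap: [0-5 ALLOC][6-8 ALLOC][9-20 FREE][21-27 ALLOC][28-45 ALLOC][46-49 FREE]
Free blocks: [12 4] total_free=16 largest=12 -> 100*(16-12)/16 = 400/16 = 25

Answer: 25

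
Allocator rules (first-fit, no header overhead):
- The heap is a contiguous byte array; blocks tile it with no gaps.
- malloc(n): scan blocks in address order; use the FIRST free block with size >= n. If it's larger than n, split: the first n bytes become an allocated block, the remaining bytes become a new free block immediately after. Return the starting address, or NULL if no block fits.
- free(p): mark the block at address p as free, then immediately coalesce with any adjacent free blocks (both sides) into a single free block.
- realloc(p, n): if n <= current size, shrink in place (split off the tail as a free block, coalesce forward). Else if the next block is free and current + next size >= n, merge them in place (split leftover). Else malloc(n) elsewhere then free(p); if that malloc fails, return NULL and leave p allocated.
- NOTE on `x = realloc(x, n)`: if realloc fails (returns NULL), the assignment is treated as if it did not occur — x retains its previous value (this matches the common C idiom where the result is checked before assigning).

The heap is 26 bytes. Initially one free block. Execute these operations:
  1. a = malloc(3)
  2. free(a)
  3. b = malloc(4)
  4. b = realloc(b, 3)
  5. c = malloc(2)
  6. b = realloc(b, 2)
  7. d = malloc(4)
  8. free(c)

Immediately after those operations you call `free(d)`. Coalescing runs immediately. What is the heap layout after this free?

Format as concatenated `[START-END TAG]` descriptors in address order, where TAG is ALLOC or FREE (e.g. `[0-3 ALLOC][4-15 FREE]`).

Op 1: a = malloc(3) -> a = 0; heap: [0-2 ALLOC][3-25 FREE]
Op 2: free(a) -> (freed a); heap: [0-25 FREE]
Op 3: b = malloc(4) -> b = 0; heap: [0-3 ALLOC][4-25 FREE]
Op 4: b = realloc(b, 3) -> b = 0; heap: [0-2 ALLOC][3-25 FREE]
Op 5: c = malloc(2) -> c = 3; heap: [0-2 ALLOC][3-4 ALLOC][5-25 FREE]
Op 6: b = realloc(b, 2) -> b = 0; heap: [0-1 ALLOC][2-2 FREE][3-4 ALLOC][5-25 FREE]
Op 7: d = malloc(4) -> d = 5; heap: [0-1 ALLOC][2-2 FREE][3-4 ALLOC][5-8 ALLOC][9-25 FREE]
Op 8: free(c) -> (freed c); heap: [0-1 ALLOC][2-4 FREE][5-8 ALLOC][9-25 FREE]
free(d): d = 5 -> block [5-8 ALLOC]; mark free, coalesce with adjacent free neighbors -> [0-1 ALLOC][2-25 FREE]

Answer: [0-1 ALLOC][2-25 FREE]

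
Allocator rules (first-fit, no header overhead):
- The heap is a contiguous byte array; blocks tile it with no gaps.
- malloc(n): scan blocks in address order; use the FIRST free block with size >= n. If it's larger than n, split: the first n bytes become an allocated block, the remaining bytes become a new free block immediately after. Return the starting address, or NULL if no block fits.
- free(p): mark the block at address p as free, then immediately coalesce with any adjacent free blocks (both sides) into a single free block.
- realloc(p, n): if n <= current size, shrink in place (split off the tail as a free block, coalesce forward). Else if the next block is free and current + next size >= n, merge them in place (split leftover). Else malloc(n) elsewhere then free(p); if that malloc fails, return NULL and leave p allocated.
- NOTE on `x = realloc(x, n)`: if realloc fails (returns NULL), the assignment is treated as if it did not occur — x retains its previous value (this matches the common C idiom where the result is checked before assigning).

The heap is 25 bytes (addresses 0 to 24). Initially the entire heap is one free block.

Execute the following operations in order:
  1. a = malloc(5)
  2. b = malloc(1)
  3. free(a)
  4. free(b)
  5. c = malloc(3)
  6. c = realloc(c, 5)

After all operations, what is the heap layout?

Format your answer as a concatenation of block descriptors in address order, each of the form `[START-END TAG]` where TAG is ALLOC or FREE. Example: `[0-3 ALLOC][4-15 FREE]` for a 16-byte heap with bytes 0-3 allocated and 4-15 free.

Answer: [0-4 ALLOC][5-24 FREE]

Derivation:
Op 1: a = malloc(5) -> a = 0; heap: [0-4 ALLOC][5-24 FREE]
Op 2: b = malloc(1) -> b = 5; heap: [0-4 ALLOC][5-5 ALLOC][6-24 FREE]
Op 3: free(a) -> (freed a); heap: [0-4 FREE][5-5 ALLOC][6-24 FREE]
Op 4: free(b) -> (freed b); heap: [0-24 FREE]
Op 5: c = malloc(3) -> c = 0; heap: [0-2 ALLOC][3-24 FREE]
Op 6: c = realloc(c, 5) -> c = 0; heap: [0-4 ALLOC][5-24 FREE]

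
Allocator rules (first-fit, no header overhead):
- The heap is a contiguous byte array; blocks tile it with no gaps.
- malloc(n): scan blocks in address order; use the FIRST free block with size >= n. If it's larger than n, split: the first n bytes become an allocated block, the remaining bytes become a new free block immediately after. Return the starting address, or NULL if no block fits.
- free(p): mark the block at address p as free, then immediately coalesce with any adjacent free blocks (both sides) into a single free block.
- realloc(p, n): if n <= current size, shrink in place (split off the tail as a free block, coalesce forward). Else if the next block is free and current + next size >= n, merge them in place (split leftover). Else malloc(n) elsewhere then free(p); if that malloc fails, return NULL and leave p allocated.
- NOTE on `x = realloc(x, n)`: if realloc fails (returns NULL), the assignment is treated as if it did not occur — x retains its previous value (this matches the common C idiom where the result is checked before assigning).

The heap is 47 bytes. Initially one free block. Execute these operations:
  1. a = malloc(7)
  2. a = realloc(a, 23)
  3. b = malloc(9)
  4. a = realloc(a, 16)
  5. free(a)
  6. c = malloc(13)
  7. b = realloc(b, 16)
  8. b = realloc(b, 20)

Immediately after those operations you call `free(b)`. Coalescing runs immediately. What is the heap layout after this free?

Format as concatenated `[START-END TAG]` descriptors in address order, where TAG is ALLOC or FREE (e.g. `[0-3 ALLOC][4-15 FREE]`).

Answer: [0-12 ALLOC][13-46 FREE]

Derivation:
Op 1: a = malloc(7) -> a = 0; heap: [0-6 ALLOC][7-46 FREE]
Op 2: a = realloc(a, 23) -> a = 0; heap: [0-22 ALLOC][23-46 FREE]
Op 3: b = malloc(9) -> b = 23; heap: [0-22 ALLOC][23-31 ALLOC][32-46 FREE]
Op 4: a = realloc(a, 16) -> a = 0; heap: [0-15 ALLOC][16-22 FREE][23-31 ALLOC][32-46 FREE]
Op 5: free(a) -> (freed a); heap: [0-22 FREE][23-31 ALLOC][32-46 FREE]
Op 6: c = malloc(13) -> c = 0; heap: [0-12 ALLOC][13-22 FREE][23-31 ALLOC][32-46 FREE]
Op 7: b = realloc(b, 16) -> b = 23; heap: [0-12 ALLOC][13-22 FREE][23-38 ALLOC][39-46 FREE]
Op 8: b = realloc(b, 20) -> b = 23; heap: [0-12 ALLOC][13-22 FREE][23-42 ALLOC][43-46 FREE]
free(b): b = 23 -> block [23-42 ALLOC]; mark free, coalesce with adjacent free neighbors -> [0-12 ALLOC][13-46 FREE]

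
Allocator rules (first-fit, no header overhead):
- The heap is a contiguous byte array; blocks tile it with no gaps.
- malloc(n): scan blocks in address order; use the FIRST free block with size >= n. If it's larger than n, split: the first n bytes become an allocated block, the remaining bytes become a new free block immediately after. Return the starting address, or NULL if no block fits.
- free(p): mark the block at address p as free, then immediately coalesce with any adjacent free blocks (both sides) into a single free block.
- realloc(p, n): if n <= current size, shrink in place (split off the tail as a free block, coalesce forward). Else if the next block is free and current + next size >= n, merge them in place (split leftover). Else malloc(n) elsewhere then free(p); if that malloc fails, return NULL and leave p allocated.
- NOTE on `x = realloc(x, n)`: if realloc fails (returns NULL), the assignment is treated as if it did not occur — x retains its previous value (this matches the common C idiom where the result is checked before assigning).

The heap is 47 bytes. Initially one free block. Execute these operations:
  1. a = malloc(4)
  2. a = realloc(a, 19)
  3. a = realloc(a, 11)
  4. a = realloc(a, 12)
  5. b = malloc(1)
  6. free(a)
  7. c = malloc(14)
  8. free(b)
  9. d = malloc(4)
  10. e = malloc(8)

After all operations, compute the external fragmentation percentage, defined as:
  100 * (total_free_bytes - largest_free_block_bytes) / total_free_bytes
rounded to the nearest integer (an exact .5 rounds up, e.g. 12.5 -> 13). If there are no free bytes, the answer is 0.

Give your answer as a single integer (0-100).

Answer: 5

Derivation:
Op 1: a = malloc(4) -> a = 0; heap: [0-3 ALLOC][4-46 FREE]
Op 2: a = realloc(a, 19) -> a = 0; heap: [0-18 ALLOC][19-46 FREE]
Op 3: a = realloc(a, 11) -> a = 0; heap: [0-10 ALLOC][11-46 FREE]
Op 4: a = realloc(a, 12) -> a = 0; heap: [0-11 ALLOC][12-46 FREE]
Op 5: b = malloc(1) -> b = 12; heap: [0-11 ALLOC][12-12 ALLOC][13-46 FREE]
Op 6: free(a) -> (freed a); heap: [0-11 FREE][12-12 ALLOC][13-46 FREE]
Op 7: c = malloc(14) -> c = 13; heap: [0-11 FREE][12-12 ALLOC][13-26 ALLOC][27-46 FREE]
Op 8: free(b) -> (freed b); heap: [0-12 FREE][13-26 ALLOC][27-46 FREE]
Op 9: d = malloc(4) -> d = 0; heap: [0-3 ALLOC][4-12 FREE][13-26 ALLOC][27-46 FREE]
Op 10: e = malloc(8) -> e = 4; heap: [0-3 ALLOC][4-11 ALLOC][12-12 FREE][13-26 ALLOC][27-46 FREE]
Free blocks: [1 20] total_free=21 largest=20 -> 100*(21-20)/21 = 100/21 ≈ 4.762 -> rounds to 5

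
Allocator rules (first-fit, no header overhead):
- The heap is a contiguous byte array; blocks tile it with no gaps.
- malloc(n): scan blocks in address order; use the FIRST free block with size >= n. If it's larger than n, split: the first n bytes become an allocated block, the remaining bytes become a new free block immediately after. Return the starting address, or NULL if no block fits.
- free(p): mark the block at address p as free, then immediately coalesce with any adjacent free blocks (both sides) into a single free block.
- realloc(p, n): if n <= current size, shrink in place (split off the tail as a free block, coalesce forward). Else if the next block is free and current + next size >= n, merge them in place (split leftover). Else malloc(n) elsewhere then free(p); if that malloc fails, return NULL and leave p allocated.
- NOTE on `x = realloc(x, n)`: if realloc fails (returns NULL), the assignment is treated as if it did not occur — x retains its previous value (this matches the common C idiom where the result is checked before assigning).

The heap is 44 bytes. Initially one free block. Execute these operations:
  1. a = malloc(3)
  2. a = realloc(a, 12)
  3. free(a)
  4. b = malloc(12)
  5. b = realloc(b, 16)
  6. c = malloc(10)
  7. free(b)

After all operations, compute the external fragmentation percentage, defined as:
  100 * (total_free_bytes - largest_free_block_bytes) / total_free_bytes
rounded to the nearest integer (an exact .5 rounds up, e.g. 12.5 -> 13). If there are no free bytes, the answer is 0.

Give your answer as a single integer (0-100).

Op 1: a = malloc(3) -> a = 0; heap: [0-2 ALLOC][3-43 FREE]
Op 2: a = realloc(a, 12) -> a = 0; heap: [0-11 ALLOC][12-43 FREE]
Op 3: free(a) -> (freed a); heap: [0-43 FREE]
Op 4: b = malloc(12) -> b = 0; heap: [0-11 ALLOC][12-43 FREE]
Op 5: b = realloc(b, 16) -> b = 0; heap: [0-15 ALLOC][16-43 FREE]
Op 6: c = malloc(10) -> c = 16; heap: [0-15 ALLOC][16-25 ALLOC][26-43 FREE]
Op 7: free(b) -> (freed b); heap: [0-15 FREE][16-25 ALLOC][26-43 FREE]
Free blocks: [16 18] total_free=34 largest=18 -> 100*(34-18)/34 = 1600/34 ≈ 47.059 -> rounds to 47

Answer: 47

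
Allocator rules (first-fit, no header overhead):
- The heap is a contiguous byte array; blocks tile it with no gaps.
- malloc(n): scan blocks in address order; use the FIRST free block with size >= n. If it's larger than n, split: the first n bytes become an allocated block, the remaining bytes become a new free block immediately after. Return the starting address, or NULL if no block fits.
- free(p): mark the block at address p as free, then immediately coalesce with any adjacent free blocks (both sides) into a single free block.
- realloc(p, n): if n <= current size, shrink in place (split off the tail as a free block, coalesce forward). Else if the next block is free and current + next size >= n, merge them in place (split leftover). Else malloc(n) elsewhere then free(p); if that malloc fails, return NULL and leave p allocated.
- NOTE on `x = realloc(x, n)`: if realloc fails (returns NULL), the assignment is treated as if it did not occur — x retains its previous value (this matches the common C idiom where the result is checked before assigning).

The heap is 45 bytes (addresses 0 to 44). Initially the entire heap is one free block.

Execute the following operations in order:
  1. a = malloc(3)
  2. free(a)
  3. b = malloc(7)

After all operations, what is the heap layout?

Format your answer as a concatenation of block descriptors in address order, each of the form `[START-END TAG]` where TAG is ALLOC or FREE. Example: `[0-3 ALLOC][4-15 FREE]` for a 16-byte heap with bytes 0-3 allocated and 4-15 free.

Answer: [0-6 ALLOC][7-44 FREE]

Derivation:
Op 1: a = malloc(3) -> a = 0; heap: [0-2 ALLOC][3-44 FREE]
Op 2: free(a) -> (freed a); heap: [0-44 FREE]
Op 3: b = malloc(7) -> b = 0; heap: [0-6 ALLOC][7-44 FREE]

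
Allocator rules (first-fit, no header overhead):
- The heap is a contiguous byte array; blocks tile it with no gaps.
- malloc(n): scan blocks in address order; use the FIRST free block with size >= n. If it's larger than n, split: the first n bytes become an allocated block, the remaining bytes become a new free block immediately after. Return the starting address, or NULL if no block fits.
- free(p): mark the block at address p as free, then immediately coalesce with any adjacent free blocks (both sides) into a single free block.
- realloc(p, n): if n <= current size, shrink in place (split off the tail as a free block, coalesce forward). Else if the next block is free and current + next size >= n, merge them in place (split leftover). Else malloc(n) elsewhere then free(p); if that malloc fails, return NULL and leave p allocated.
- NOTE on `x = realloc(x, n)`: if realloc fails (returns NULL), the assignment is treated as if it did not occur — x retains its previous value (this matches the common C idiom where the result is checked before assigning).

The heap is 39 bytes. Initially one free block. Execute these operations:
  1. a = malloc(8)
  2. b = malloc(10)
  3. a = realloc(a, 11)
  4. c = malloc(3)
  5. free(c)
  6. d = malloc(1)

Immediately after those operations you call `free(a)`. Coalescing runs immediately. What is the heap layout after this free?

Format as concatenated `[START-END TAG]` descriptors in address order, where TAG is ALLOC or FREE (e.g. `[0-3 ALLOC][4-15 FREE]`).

Op 1: a = malloc(8) -> a = 0; heap: [0-7 ALLOC][8-38 FREE]
Op 2: b = malloc(10) -> b = 8; heap: [0-7 ALLOC][8-17 ALLOC][18-38 FREE]
Op 3: a = realloc(a, 11) -> a = 18; heap: [0-7 FREE][8-17 ALLOC][18-28 ALLOC][29-38 FREE]
Op 4: c = malloc(3) -> c = 0; heap: [0-2 ALLOC][3-7 FREE][8-17 ALLOC][18-28 ALLOC][29-38 FREE]
Op 5: free(c) -> (freed c); heap: [0-7 FREE][8-17 ALLOC][18-28 ALLOC][29-38 FREE]
Op 6: d = malloc(1) -> d = 0; heap: [0-0 ALLOC][1-7 FREE][8-17 ALLOC][18-28 ALLOC][29-38 FREE]
free(a): a = 18 -> block [18-28 ALLOC]; mark free, coalesce with adjacent free neighbors -> [0-0 ALLOC][1-7 FREE][8-17 ALLOC][18-38 FREE]

Answer: [0-0 ALLOC][1-7 FREE][8-17 ALLOC][18-38 FREE]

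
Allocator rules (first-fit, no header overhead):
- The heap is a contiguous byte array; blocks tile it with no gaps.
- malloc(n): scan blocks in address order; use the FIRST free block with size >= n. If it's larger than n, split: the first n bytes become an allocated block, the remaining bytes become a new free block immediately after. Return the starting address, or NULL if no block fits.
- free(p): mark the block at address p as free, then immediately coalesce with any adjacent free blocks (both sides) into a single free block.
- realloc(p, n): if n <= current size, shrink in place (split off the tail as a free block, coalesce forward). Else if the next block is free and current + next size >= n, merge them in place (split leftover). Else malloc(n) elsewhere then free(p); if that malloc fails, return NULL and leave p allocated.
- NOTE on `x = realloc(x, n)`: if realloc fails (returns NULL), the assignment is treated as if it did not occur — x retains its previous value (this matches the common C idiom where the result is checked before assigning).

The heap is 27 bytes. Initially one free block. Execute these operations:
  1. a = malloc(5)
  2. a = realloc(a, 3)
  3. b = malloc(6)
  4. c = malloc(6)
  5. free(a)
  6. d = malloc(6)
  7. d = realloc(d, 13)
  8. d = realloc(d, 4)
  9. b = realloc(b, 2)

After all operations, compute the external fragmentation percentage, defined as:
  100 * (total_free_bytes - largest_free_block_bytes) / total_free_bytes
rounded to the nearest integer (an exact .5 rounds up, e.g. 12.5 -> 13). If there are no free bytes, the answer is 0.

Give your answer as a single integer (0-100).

Answer: 47

Derivation:
Op 1: a = malloc(5) -> a = 0; heap: [0-4 ALLOC][5-26 FREE]
Op 2: a = realloc(a, 3) -> a = 0; heap: [0-2 ALLOC][3-26 FREE]
Op 3: b = malloc(6) -> b = 3; heap: [0-2 ALLOC][3-8 ALLOC][9-26 FREE]
Op 4: c = malloc(6) -> c = 9; heap: [0-2 ALLOC][3-8 ALLOC][9-14 ALLOC][15-26 FREE]
Op 5: free(a) -> (freed a); heap: [0-2 FREE][3-8 ALLOC][9-14 ALLOC][15-26 FREE]
Op 6: d = malloc(6) -> d = 15; heap: [0-2 FREE][3-8 ALLOC][9-14 ALLOC][15-20 ALLOC][21-26 FREE]
Op 7: d = realloc(d, 13) -> NULL (d unchanged); heap: [0-2 FREE][3-8 ALLOC][9-14 ALLOC][15-20 ALLOC][21-26 FREE]
Op 8: d = realloc(d, 4) -> d = 15; heap: [0-2 FREE][3-8 ALLOC][9-14 ALLOC][15-18 ALLOC][19-26 FREE]
Op 9: b = realloc(b, 2) -> b = 3; heap: [0-2 FREE][3-4 ALLOC][5-8 FREE][9-14 ALLOC][15-18 ALLOC][19-26 FREE]
Free blocks: [3 4 8] total_free=15 largest=8 -> 100*(15-8)/15 = 700/15 ≈ 46.667 -> rounds to 47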